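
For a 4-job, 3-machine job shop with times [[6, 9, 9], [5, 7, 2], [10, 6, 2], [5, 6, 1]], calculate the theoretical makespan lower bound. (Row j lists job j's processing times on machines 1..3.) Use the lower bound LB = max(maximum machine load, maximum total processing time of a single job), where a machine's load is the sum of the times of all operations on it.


Machine loads:
  Machine 1: 6 + 5 + 10 + 5 = 26
  Machine 2: 9 + 7 + 6 + 6 = 28
  Machine 3: 9 + 2 + 2 + 1 = 14
Max machine load = 28
Job totals:
  Job 1: 24
  Job 2: 14
  Job 3: 18
  Job 4: 12
Max job total = 24
Lower bound = max(28, 24) = 28

28


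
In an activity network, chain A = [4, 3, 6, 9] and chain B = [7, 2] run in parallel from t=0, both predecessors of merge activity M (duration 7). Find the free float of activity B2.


ES(B2) = sum of predecessors on chain B = 7
EF(B2) = ES + duration = 7 + 2 = 9
Successor of B2 is M. ES(M) = max(sum(A), sum(B)) = max(22, 9) = 22
Free float = ES(successor) - EF(current) = 22 - 9 = 13

13


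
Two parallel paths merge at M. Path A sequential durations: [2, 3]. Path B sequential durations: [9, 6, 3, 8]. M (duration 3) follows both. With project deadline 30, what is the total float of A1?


Forward pass: ES(A1) = sum of predecessors on chain A = 0
EF = ES + duration = 0 + 2 = 2
Backward pass: LF(M) = deadline = 30; LS(M) = 30 - 3 = 27
LF(A1) = LS(M) - sum(successors on chain A) = 27 - 3 = 24
LS = LF - duration = 24 - 2 = 22
Total float = LS - ES = 22 - 0 = 22

22


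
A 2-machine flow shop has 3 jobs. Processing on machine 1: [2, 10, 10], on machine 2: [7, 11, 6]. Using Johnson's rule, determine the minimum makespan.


Apply Johnson's rule:
  Group 1 (a <= b): [(1, 2, 7), (2, 10, 11)]
  Group 2 (a > b): [(3, 10, 6)]
Optimal job order: [1, 2, 3]
Schedule:
  Job 1: M1 done at 2, M2 done at 9
  Job 2: M1 done at 12, M2 done at 23
  Job 3: M1 done at 22, M2 done at 29
Makespan = 29

29


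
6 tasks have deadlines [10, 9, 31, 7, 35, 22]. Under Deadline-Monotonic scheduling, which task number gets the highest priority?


Sort tasks by relative deadline (ascending):
  Task 4: deadline = 7
  Task 2: deadline = 9
  Task 1: deadline = 10
  Task 6: deadline = 22
  Task 3: deadline = 31
  Task 5: deadline = 35
Priority order (highest first): [4, 2, 1, 6, 3, 5]
Highest priority task = 4

4


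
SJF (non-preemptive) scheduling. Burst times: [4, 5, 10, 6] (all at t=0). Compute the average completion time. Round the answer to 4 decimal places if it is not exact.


SJF order (ascending): [4, 5, 6, 10]
Completion times:
  Job 1: burst=4, C=4
  Job 2: burst=5, C=9
  Job 3: burst=6, C=15
  Job 4: burst=10, C=25
Average completion = 53/4 = 13.25

13.25


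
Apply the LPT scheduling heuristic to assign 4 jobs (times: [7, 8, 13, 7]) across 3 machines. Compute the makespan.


Sort jobs in decreasing order (LPT): [13, 8, 7, 7]
Assign each job to the least loaded machine:
  Machine 1: jobs [13], load = 13
  Machine 2: jobs [8], load = 8
  Machine 3: jobs [7, 7], load = 14
Makespan = max load = 14

14


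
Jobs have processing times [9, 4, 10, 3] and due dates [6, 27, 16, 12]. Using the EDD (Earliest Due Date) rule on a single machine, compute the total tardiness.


Sort by due date (EDD order): [(9, 6), (3, 12), (10, 16), (4, 27)]
Compute completion times and tardiness:
  Job 1: p=9, d=6, C=9, tardiness=max(0,9-6)=3
  Job 2: p=3, d=12, C=12, tardiness=max(0,12-12)=0
  Job 3: p=10, d=16, C=22, tardiness=max(0,22-16)=6
  Job 4: p=4, d=27, C=26, tardiness=max(0,26-27)=0
Total tardiness = 9

9


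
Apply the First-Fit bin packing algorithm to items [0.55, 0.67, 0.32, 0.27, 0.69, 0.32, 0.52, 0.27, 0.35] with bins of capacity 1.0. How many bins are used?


Place items sequentially using First-Fit:
  Item 0.55 -> new Bin 1
  Item 0.67 -> new Bin 2
  Item 0.32 -> Bin 1 (now 0.87)
  Item 0.27 -> Bin 2 (now 0.94)
  Item 0.69 -> new Bin 3
  Item 0.32 -> new Bin 4
  Item 0.52 -> Bin 4 (now 0.84)
  Item 0.27 -> Bin 3 (now 0.96)
  Item 0.35 -> new Bin 5
Total bins used = 5

5


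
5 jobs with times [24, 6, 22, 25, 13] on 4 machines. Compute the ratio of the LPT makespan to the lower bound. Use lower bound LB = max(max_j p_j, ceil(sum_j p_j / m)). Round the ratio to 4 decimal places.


LPT order: [25, 24, 22, 13, 6]
Machine loads after assignment: [25, 24, 22, 19]
LPT makespan = 25
Lower bound = max(max_job, ceil(total/4)) = max(25, 23) = 25
Ratio = 25 / 25 = 1.0

1.0


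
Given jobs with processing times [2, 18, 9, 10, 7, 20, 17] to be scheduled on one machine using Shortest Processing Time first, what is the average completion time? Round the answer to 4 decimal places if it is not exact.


Sort jobs by processing time (SPT order): [2, 7, 9, 10, 17, 18, 20]
Compute completion times sequentially:
  Job 1: processing = 2, completes at 2
  Job 2: processing = 7, completes at 9
  Job 3: processing = 9, completes at 18
  Job 4: processing = 10, completes at 28
  Job 5: processing = 17, completes at 45
  Job 6: processing = 18, completes at 63
  Job 7: processing = 20, completes at 83
Sum of completion times = 248
Average completion time = 248/7 = 35.4286

35.4286


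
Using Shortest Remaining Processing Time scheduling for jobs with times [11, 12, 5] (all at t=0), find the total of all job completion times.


Since all jobs arrive at t=0, SRPT equals SPT ordering.
SPT order: [5, 11, 12]
Completion times:
  Job 1: p=5, C=5
  Job 2: p=11, C=16
  Job 3: p=12, C=28
Total completion time = 5 + 16 + 28 = 49

49


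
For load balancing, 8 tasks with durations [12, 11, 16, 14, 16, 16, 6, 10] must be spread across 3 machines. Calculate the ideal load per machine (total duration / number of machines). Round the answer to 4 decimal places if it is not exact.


Total processing time = 12 + 11 + 16 + 14 + 16 + 16 + 6 + 10 = 101
Number of machines = 3
Ideal balanced load = 101 / 3 = 33.6667

33.6667


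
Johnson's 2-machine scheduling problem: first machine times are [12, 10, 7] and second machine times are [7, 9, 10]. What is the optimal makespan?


Apply Johnson's rule:
  Group 1 (a <= b): [(3, 7, 10)]
  Group 2 (a > b): [(2, 10, 9), (1, 12, 7)]
Optimal job order: [3, 2, 1]
Schedule:
  Job 3: M1 done at 7, M2 done at 17
  Job 2: M1 done at 17, M2 done at 26
  Job 1: M1 done at 29, M2 done at 36
Makespan = 36

36


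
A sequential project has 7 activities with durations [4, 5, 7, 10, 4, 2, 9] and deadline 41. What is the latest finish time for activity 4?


LF(activity 4) = deadline - sum of successor durations
Successors: activities 5 through 7 with durations [4, 2, 9]
Sum of successor durations = 15
LF = 41 - 15 = 26

26


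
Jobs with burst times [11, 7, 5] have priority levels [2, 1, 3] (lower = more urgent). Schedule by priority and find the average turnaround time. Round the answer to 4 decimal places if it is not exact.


Sort by priority (ascending = highest first):
Order: [(1, 7), (2, 11), (3, 5)]
Completion times:
  Priority 1, burst=7, C=7
  Priority 2, burst=11, C=18
  Priority 3, burst=5, C=23
Average turnaround = 48/3 = 16.0

16.0


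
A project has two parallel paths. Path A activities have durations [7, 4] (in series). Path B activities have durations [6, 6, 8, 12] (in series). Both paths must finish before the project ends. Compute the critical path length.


Path A total = 7 + 4 = 11
Path B total = 6 + 6 + 8 + 12 = 32
Critical path = longest path = max(11, 32) = 32

32


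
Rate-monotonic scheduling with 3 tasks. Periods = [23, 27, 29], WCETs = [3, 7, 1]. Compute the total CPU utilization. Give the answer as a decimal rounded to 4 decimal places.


Compute individual utilizations (exact fractions):
  Task 1: C/T = 3/23 (approx. 0.1304)
  Task 2: C/T = 7/27 (approx. 0.2593)
  Task 3: C/T = 1/29 (approx. 0.0345)
Total utilization U = 3/23 + 7/27 + 1/29 = 7639/18009
Rounded to 4 decimal places: U = 0.4242
RM (Liu & Layland) bound for 3 tasks = 0.779763; compare with U = 7639/18009 (approx. 0.424177)
U <= bound, so schedulable by RM sufficient condition.

0.4242


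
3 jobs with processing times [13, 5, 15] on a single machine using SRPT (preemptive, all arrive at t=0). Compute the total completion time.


Since all jobs arrive at t=0, SRPT equals SPT ordering.
SPT order: [5, 13, 15]
Completion times:
  Job 1: p=5, C=5
  Job 2: p=13, C=18
  Job 3: p=15, C=33
Total completion time = 5 + 18 + 33 = 56

56


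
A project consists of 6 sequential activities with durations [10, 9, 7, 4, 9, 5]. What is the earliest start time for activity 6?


Activity 6 starts after activities 1 through 5 complete.
Predecessor durations: [10, 9, 7, 4, 9]
ES = 10 + 9 + 7 + 4 + 9 = 39

39


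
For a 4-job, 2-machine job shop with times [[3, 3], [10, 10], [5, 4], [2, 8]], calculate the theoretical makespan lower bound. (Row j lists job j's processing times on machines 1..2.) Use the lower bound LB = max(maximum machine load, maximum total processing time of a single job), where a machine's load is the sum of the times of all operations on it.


Machine loads:
  Machine 1: 3 + 10 + 5 + 2 = 20
  Machine 2: 3 + 10 + 4 + 8 = 25
Max machine load = 25
Job totals:
  Job 1: 6
  Job 2: 20
  Job 3: 9
  Job 4: 10
Max job total = 20
Lower bound = max(25, 20) = 25

25


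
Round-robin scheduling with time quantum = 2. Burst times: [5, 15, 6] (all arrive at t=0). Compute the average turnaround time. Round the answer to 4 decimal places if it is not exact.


Time quantum = 2
Execution trace:
  J1 runs 2 units, time = 2
  J2 runs 2 units, time = 4
  J3 runs 2 units, time = 6
  J1 runs 2 units, time = 8
  J2 runs 2 units, time = 10
  J3 runs 2 units, time = 12
  J1 runs 1 units, time = 13
  J2 runs 2 units, time = 15
  J3 runs 2 units, time = 17
  J2 runs 2 units, time = 19
  J2 runs 2 units, time = 21
  J2 runs 2 units, time = 23
  J2 runs 2 units, time = 25
  J2 runs 1 units, time = 26
Finish times: [13, 26, 17]
Average turnaround = 56/3 = 18.6667

18.6667


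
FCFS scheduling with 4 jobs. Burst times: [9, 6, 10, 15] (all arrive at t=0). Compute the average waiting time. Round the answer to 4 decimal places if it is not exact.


FCFS order (as given): [9, 6, 10, 15]
Waiting times:
  Job 1: wait = 0
  Job 2: wait = 9
  Job 3: wait = 15
  Job 4: wait = 25
Sum of waiting times = 49
Average waiting time = 49/4 = 12.25

12.25


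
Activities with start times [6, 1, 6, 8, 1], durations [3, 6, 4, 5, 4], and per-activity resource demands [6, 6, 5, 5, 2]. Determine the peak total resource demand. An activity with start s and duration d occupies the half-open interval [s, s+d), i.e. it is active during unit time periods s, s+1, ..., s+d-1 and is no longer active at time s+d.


Each activity i is active on [start_i, start_i + duration_i).
Compute total resource usage per time slot:
  t=0: active resources = [], total = 0
  t=1: active resources = [6, 2], total = 8
  t=2: active resources = [6, 2], total = 8
  t=3: active resources = [6, 2], total = 8
  t=4: active resources = [6, 2], total = 8
  t=5: active resources = [6], total = 6
  t=6: active resources = [6, 6, 5], total = 17
  t=7: active resources = [6, 5], total = 11
  t=8: active resources = [6, 5, 5], total = 16
  t=9: active resources = [5, 5], total = 10
  t=10: active resources = [5], total = 5
  t=11: active resources = [5], total = 5
  t=12: active resources = [5], total = 5
Peak resource demand = 17

17


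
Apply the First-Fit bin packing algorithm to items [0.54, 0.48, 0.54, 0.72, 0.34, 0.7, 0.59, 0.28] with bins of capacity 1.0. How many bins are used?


Place items sequentially using First-Fit:
  Item 0.54 -> new Bin 1
  Item 0.48 -> new Bin 2
  Item 0.54 -> new Bin 3
  Item 0.72 -> new Bin 4
  Item 0.34 -> Bin 1 (now 0.88)
  Item 0.7 -> new Bin 5
  Item 0.59 -> new Bin 6
  Item 0.28 -> Bin 2 (now 0.76)
Total bins used = 6

6


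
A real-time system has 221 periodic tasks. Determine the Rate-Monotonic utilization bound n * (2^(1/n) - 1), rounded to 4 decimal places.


Compute 2^(1/221) = 1.0031413363
Subtract 1: 1.0031413363 - 1 = 0.0031413363
Multiply by n: 221 * 0.0031413363 = 0.6942353223
Round to 4 dp: 0.6942

0.6942


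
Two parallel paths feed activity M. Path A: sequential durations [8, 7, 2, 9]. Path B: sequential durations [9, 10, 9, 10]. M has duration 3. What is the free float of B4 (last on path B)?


ES(B4) = sum of predecessors on chain B = 28
EF(B4) = ES + duration = 28 + 10 = 38
Successor of B4 is M. ES(M) = max(sum(A), sum(B)) = max(26, 38) = 38
Free float = ES(successor) - EF(current) = 38 - 38 = 0

0


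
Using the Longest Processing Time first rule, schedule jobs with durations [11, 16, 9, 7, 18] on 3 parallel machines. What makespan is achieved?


Sort jobs in decreasing order (LPT): [18, 16, 11, 9, 7]
Assign each job to the least loaded machine:
  Machine 1: jobs [18], load = 18
  Machine 2: jobs [16, 7], load = 23
  Machine 3: jobs [11, 9], load = 20
Makespan = max load = 23

23


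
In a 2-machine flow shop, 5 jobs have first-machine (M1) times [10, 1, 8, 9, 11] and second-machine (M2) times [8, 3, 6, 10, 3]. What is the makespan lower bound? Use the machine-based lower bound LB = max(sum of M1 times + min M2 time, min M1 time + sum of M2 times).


LB1 = sum(M1 times) + min(M2 times) = 39 + 3 = 42
LB2 = min(M1 times) + sum(M2 times) = 1 + 30 = 31
Lower bound = max(LB1, LB2) = max(42, 31) = 42

42


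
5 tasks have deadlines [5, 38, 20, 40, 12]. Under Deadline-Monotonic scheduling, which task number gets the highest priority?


Sort tasks by relative deadline (ascending):
  Task 1: deadline = 5
  Task 5: deadline = 12
  Task 3: deadline = 20
  Task 2: deadline = 38
  Task 4: deadline = 40
Priority order (highest first): [1, 5, 3, 2, 4]
Highest priority task = 1

1


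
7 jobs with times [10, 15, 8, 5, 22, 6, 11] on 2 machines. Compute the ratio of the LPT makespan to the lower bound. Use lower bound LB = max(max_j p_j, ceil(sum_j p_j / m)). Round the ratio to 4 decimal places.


LPT order: [22, 15, 11, 10, 8, 6, 5]
Machine loads after assignment: [38, 39]
LPT makespan = 39
Lower bound = max(max_job, ceil(total/2)) = max(22, 39) = 39
Ratio = 39 / 39 = 1.0

1.0


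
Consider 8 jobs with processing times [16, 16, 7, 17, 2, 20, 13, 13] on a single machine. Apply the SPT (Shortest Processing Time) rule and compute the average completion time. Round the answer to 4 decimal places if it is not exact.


Sort jobs by processing time (SPT order): [2, 7, 13, 13, 16, 16, 17, 20]
Compute completion times sequentially:
  Job 1: processing = 2, completes at 2
  Job 2: processing = 7, completes at 9
  Job 3: processing = 13, completes at 22
  Job 4: processing = 13, completes at 35
  Job 5: processing = 16, completes at 51
  Job 6: processing = 16, completes at 67
  Job 7: processing = 17, completes at 84
  Job 8: processing = 20, completes at 104
Sum of completion times = 374
Average completion time = 374/8 = 46.75

46.75


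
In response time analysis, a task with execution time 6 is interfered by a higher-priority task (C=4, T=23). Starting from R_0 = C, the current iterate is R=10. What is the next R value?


R_next = C + ceil(R_prev / T_hp) * C_hp
ceil(10 / 23) = ceil(0.4348) = 1
Interference = 1 * 4 = 4
R_next = 6 + 4 = 10
R_next = R_prev, so the iteration has converged (response time = 10).

10


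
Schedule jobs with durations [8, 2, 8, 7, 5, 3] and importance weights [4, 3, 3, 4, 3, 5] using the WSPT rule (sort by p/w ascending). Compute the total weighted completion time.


Compute p/w ratios and sort ascending (WSPT): [(3, 5), (2, 3), (5, 3), (7, 4), (8, 4), (8, 3)]
Compute weighted completion times:
  Job (p=3,w=5): C=3, w*C=5*3=15
  Job (p=2,w=3): C=5, w*C=3*5=15
  Job (p=5,w=3): C=10, w*C=3*10=30
  Job (p=7,w=4): C=17, w*C=4*17=68
  Job (p=8,w=4): C=25, w*C=4*25=100
  Job (p=8,w=3): C=33, w*C=3*33=99
Total weighted completion time = 327

327


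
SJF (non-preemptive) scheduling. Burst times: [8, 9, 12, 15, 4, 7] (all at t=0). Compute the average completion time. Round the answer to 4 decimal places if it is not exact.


SJF order (ascending): [4, 7, 8, 9, 12, 15]
Completion times:
  Job 1: burst=4, C=4
  Job 2: burst=7, C=11
  Job 3: burst=8, C=19
  Job 4: burst=9, C=28
  Job 5: burst=12, C=40
  Job 6: burst=15, C=55
Average completion = 157/6 = 26.1667

26.1667


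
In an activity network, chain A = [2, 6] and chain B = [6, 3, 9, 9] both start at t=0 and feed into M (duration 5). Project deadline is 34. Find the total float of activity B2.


Forward pass: ES(B2) = sum of predecessors on chain B = 6
EF = ES + duration = 6 + 3 = 9
Backward pass: LF(M) = deadline = 34; LS(M) = 34 - 5 = 29
LF(B2) = LS(M) - sum(successors on chain B) = 29 - 18 = 11
LS = LF - duration = 11 - 3 = 8
Total float = LS - ES = 8 - 6 = 2

2


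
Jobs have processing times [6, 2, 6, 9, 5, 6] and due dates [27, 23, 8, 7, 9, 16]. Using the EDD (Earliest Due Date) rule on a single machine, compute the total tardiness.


Sort by due date (EDD order): [(9, 7), (6, 8), (5, 9), (6, 16), (2, 23), (6, 27)]
Compute completion times and tardiness:
  Job 1: p=9, d=7, C=9, tardiness=max(0,9-7)=2
  Job 2: p=6, d=8, C=15, tardiness=max(0,15-8)=7
  Job 3: p=5, d=9, C=20, tardiness=max(0,20-9)=11
  Job 4: p=6, d=16, C=26, tardiness=max(0,26-16)=10
  Job 5: p=2, d=23, C=28, tardiness=max(0,28-23)=5
  Job 6: p=6, d=27, C=34, tardiness=max(0,34-27)=7
Total tardiness = 42

42


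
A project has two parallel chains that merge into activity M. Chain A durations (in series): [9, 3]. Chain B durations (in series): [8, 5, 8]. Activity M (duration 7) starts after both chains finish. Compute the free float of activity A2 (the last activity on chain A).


ES(A2) = sum of predecessors on chain A = 9
EF(A2) = ES + duration = 9 + 3 = 12
Successor of A2 is M. ES(M) = max(sum(A), sum(B)) = max(12, 21) = 21
Free float = ES(successor) - EF(current) = 21 - 12 = 9

9


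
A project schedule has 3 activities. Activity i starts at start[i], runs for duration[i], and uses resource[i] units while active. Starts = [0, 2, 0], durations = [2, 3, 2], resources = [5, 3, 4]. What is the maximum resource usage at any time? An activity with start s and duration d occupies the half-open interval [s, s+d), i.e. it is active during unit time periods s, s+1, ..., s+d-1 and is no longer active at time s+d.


Each activity i is active on [start_i, start_i + duration_i).
Compute total resource usage per time slot:
  t=0: active resources = [5, 4], total = 9
  t=1: active resources = [5, 4], total = 9
  t=2: active resources = [3], total = 3
  t=3: active resources = [3], total = 3
  t=4: active resources = [3], total = 3
Peak resource demand = 9

9


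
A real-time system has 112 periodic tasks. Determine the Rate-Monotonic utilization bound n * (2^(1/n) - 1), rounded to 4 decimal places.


Compute 2^(1/112) = 1.0062080044
Subtract 1: 1.0062080044 - 1 = 0.0062080044
Multiply by n: 112 * 0.0062080044 = 0.6952964928
Round to 4 dp: 0.6953

0.6953


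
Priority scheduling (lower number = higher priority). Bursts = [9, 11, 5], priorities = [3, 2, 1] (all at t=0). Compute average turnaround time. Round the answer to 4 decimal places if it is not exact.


Sort by priority (ascending = highest first):
Order: [(1, 5), (2, 11), (3, 9)]
Completion times:
  Priority 1, burst=5, C=5
  Priority 2, burst=11, C=16
  Priority 3, burst=9, C=25
Average turnaround = 46/3 = 15.3333

15.3333


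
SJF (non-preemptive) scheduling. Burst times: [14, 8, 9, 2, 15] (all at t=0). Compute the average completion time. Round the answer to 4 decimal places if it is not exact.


SJF order (ascending): [2, 8, 9, 14, 15]
Completion times:
  Job 1: burst=2, C=2
  Job 2: burst=8, C=10
  Job 3: burst=9, C=19
  Job 4: burst=14, C=33
  Job 5: burst=15, C=48
Average completion = 112/5 = 22.4

22.4


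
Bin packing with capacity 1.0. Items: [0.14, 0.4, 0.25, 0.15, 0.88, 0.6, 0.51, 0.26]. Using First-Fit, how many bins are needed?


Place items sequentially using First-Fit:
  Item 0.14 -> new Bin 1
  Item 0.4 -> Bin 1 (now 0.54)
  Item 0.25 -> Bin 1 (now 0.79)
  Item 0.15 -> Bin 1 (now 0.94)
  Item 0.88 -> new Bin 2
  Item 0.6 -> new Bin 3
  Item 0.51 -> new Bin 4
  Item 0.26 -> Bin 3 (now 0.86)
Total bins used = 4

4


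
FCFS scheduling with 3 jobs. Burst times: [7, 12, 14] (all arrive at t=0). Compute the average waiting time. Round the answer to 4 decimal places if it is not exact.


FCFS order (as given): [7, 12, 14]
Waiting times:
  Job 1: wait = 0
  Job 2: wait = 7
  Job 3: wait = 19
Sum of waiting times = 26
Average waiting time = 26/3 = 8.6667

8.6667


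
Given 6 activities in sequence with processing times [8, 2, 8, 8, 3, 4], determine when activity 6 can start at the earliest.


Activity 6 starts after activities 1 through 5 complete.
Predecessor durations: [8, 2, 8, 8, 3]
ES = 8 + 2 + 8 + 8 + 3 = 29

29


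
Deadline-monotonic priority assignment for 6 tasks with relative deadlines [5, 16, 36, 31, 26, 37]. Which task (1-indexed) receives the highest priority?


Sort tasks by relative deadline (ascending):
  Task 1: deadline = 5
  Task 2: deadline = 16
  Task 5: deadline = 26
  Task 4: deadline = 31
  Task 3: deadline = 36
  Task 6: deadline = 37
Priority order (highest first): [1, 2, 5, 4, 3, 6]
Highest priority task = 1

1


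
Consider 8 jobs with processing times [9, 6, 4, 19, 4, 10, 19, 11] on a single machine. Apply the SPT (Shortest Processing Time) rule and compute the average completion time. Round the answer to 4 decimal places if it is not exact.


Sort jobs by processing time (SPT order): [4, 4, 6, 9, 10, 11, 19, 19]
Compute completion times sequentially:
  Job 1: processing = 4, completes at 4
  Job 2: processing = 4, completes at 8
  Job 3: processing = 6, completes at 14
  Job 4: processing = 9, completes at 23
  Job 5: processing = 10, completes at 33
  Job 6: processing = 11, completes at 44
  Job 7: processing = 19, completes at 63
  Job 8: processing = 19, completes at 82
Sum of completion times = 271
Average completion time = 271/8 = 33.875

33.875


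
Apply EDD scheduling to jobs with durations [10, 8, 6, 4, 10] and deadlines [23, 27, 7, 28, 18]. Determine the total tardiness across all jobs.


Sort by due date (EDD order): [(6, 7), (10, 18), (10, 23), (8, 27), (4, 28)]
Compute completion times and tardiness:
  Job 1: p=6, d=7, C=6, tardiness=max(0,6-7)=0
  Job 2: p=10, d=18, C=16, tardiness=max(0,16-18)=0
  Job 3: p=10, d=23, C=26, tardiness=max(0,26-23)=3
  Job 4: p=8, d=27, C=34, tardiness=max(0,34-27)=7
  Job 5: p=4, d=28, C=38, tardiness=max(0,38-28)=10
Total tardiness = 20

20


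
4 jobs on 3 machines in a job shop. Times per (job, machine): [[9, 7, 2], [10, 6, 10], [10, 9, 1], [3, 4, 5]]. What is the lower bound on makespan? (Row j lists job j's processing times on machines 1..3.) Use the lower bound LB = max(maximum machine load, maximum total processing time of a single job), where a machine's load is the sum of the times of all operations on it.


Machine loads:
  Machine 1: 9 + 10 + 10 + 3 = 32
  Machine 2: 7 + 6 + 9 + 4 = 26
  Machine 3: 2 + 10 + 1 + 5 = 18
Max machine load = 32
Job totals:
  Job 1: 18
  Job 2: 26
  Job 3: 20
  Job 4: 12
Max job total = 26
Lower bound = max(32, 26) = 32

32


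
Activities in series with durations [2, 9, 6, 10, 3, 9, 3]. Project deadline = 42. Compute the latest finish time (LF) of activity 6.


LF(activity 6) = deadline - sum of successor durations
Successors: activities 7 through 7 with durations [3]
Sum of successor durations = 3
LF = 42 - 3 = 39

39


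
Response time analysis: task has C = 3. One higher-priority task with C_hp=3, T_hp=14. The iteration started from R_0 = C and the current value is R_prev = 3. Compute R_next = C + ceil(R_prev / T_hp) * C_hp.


R_next = C + ceil(R_prev / T_hp) * C_hp
ceil(3 / 14) = ceil(0.2143) = 1
Interference = 1 * 3 = 3
R_next = 3 + 3 = 6

6


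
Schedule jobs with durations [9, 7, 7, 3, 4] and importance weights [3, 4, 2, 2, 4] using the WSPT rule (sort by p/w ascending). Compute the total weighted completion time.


Compute p/w ratios and sort ascending (WSPT): [(4, 4), (3, 2), (7, 4), (9, 3), (7, 2)]
Compute weighted completion times:
  Job (p=4,w=4): C=4, w*C=4*4=16
  Job (p=3,w=2): C=7, w*C=2*7=14
  Job (p=7,w=4): C=14, w*C=4*14=56
  Job (p=9,w=3): C=23, w*C=3*23=69
  Job (p=7,w=2): C=30, w*C=2*30=60
Total weighted completion time = 215

215


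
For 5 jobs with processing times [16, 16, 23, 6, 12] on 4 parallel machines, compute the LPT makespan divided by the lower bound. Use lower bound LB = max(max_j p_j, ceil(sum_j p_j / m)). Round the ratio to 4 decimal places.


LPT order: [23, 16, 16, 12, 6]
Machine loads after assignment: [23, 16, 16, 18]
LPT makespan = 23
Lower bound = max(max_job, ceil(total/4)) = max(23, 19) = 23
Ratio = 23 / 23 = 1.0

1.0


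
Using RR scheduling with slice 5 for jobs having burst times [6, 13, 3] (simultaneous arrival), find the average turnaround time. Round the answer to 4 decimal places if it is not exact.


Time quantum = 5
Execution trace:
  J1 runs 5 units, time = 5
  J2 runs 5 units, time = 10
  J3 runs 3 units, time = 13
  J1 runs 1 units, time = 14
  J2 runs 5 units, time = 19
  J2 runs 3 units, time = 22
Finish times: [14, 22, 13]
Average turnaround = 49/3 = 16.3333

16.3333


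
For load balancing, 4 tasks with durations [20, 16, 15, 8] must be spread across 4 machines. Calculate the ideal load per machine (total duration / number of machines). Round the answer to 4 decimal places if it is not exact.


Total processing time = 20 + 16 + 15 + 8 = 59
Number of machines = 4
Ideal balanced load = 59 / 4 = 14.75

14.75


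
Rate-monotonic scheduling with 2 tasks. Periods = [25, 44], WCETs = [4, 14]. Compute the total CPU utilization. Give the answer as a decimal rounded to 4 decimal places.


Compute individual utilizations (exact fractions):
  Task 1: C/T = 4/25 (approx. 0.16)
  Task 2: C/T = 14/44 = 7/22 (approx. 0.3182)
Total utilization U = 4/25 + 7/22 = 263/550
Rounded to 4 decimal places: U = 0.4782
RM (Liu & Layland) bound for 2 tasks = 0.828427; compare with U = 263/550 (approx. 0.478182)
U <= bound, so schedulable by RM sufficient condition.

0.4782


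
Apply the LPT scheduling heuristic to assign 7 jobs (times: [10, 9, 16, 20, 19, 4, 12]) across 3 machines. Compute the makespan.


Sort jobs in decreasing order (LPT): [20, 19, 16, 12, 10, 9, 4]
Assign each job to the least loaded machine:
  Machine 1: jobs [20, 9], load = 29
  Machine 2: jobs [19, 10], load = 29
  Machine 3: jobs [16, 12, 4], load = 32
Makespan = max load = 32

32


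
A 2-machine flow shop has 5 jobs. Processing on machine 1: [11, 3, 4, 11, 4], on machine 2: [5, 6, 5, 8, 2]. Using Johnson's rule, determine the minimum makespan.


Apply Johnson's rule:
  Group 1 (a <= b): [(2, 3, 6), (3, 4, 5)]
  Group 2 (a > b): [(4, 11, 8), (1, 11, 5), (5, 4, 2)]
Optimal job order: [2, 3, 4, 1, 5]
Schedule:
  Job 2: M1 done at 3, M2 done at 9
  Job 3: M1 done at 7, M2 done at 14
  Job 4: M1 done at 18, M2 done at 26
  Job 1: M1 done at 29, M2 done at 34
  Job 5: M1 done at 33, M2 done at 36
Makespan = 36

36


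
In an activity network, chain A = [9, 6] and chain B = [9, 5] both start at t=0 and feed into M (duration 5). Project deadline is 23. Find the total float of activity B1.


Forward pass: ES(B1) = sum of predecessors on chain B = 0
EF = ES + duration = 0 + 9 = 9
Backward pass: LF(M) = deadline = 23; LS(M) = 23 - 5 = 18
LF(B1) = LS(M) - sum(successors on chain B) = 18 - 5 = 13
LS = LF - duration = 13 - 9 = 4
Total float = LS - ES = 4 - 0 = 4

4


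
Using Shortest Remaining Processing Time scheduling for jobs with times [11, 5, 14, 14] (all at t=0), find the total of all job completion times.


Since all jobs arrive at t=0, SRPT equals SPT ordering.
SPT order: [5, 11, 14, 14]
Completion times:
  Job 1: p=5, C=5
  Job 2: p=11, C=16
  Job 3: p=14, C=30
  Job 4: p=14, C=44
Total completion time = 5 + 16 + 30 + 44 = 95

95


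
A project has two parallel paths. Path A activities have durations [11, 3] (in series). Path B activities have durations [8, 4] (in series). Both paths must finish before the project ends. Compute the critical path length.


Path A total = 11 + 3 = 14
Path B total = 8 + 4 = 12
Critical path = longest path = max(14, 12) = 14

14


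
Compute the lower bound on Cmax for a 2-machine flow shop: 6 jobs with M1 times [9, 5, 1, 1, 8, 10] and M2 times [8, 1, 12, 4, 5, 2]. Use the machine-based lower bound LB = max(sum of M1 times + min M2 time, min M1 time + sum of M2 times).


LB1 = sum(M1 times) + min(M2 times) = 34 + 1 = 35
LB2 = min(M1 times) + sum(M2 times) = 1 + 32 = 33
Lower bound = max(LB1, LB2) = max(35, 33) = 35

35


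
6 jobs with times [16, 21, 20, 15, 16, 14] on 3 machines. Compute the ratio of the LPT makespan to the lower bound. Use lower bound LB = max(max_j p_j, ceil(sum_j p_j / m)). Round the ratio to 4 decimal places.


LPT order: [21, 20, 16, 16, 15, 14]
Machine loads after assignment: [35, 35, 32]
LPT makespan = 35
Lower bound = max(max_job, ceil(total/3)) = max(21, 34) = 34
Ratio = 35 / 34 = 1.0294

1.0294


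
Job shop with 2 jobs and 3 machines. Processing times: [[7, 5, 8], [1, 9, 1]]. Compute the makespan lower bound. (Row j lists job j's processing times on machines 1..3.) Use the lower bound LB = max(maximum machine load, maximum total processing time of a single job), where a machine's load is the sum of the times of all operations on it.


Machine loads:
  Machine 1: 7 + 1 = 8
  Machine 2: 5 + 9 = 14
  Machine 3: 8 + 1 = 9
Max machine load = 14
Job totals:
  Job 1: 20
  Job 2: 11
Max job total = 20
Lower bound = max(14, 20) = 20

20


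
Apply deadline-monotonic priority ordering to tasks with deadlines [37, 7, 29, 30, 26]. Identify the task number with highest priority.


Sort tasks by relative deadline (ascending):
  Task 2: deadline = 7
  Task 5: deadline = 26
  Task 3: deadline = 29
  Task 4: deadline = 30
  Task 1: deadline = 37
Priority order (highest first): [2, 5, 3, 4, 1]
Highest priority task = 2

2


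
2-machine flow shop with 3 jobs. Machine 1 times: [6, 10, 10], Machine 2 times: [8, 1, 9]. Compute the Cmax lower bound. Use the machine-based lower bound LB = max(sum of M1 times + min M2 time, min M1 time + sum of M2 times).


LB1 = sum(M1 times) + min(M2 times) = 26 + 1 = 27
LB2 = min(M1 times) + sum(M2 times) = 6 + 18 = 24
Lower bound = max(LB1, LB2) = max(27, 24) = 27

27


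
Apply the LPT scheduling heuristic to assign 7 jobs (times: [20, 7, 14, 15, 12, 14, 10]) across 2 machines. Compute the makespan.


Sort jobs in decreasing order (LPT): [20, 15, 14, 14, 12, 10, 7]
Assign each job to the least loaded machine:
  Machine 1: jobs [20, 14, 10], load = 44
  Machine 2: jobs [15, 14, 12, 7], load = 48
Makespan = max load = 48

48


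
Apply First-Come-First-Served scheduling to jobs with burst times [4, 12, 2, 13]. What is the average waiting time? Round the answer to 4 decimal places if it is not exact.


FCFS order (as given): [4, 12, 2, 13]
Waiting times:
  Job 1: wait = 0
  Job 2: wait = 4
  Job 3: wait = 16
  Job 4: wait = 18
Sum of waiting times = 38
Average waiting time = 38/4 = 9.5

9.5


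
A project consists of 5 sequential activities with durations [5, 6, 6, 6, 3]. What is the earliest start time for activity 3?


Activity 3 starts after activities 1 through 2 complete.
Predecessor durations: [5, 6]
ES = 5 + 6 = 11

11


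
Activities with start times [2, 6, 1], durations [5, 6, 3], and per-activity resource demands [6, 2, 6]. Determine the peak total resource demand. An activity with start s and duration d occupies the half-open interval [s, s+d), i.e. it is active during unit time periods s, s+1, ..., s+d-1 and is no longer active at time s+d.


Each activity i is active on [start_i, start_i + duration_i).
Compute total resource usage per time slot:
  t=0: active resources = [], total = 0
  t=1: active resources = [6], total = 6
  t=2: active resources = [6, 6], total = 12
  t=3: active resources = [6, 6], total = 12
  t=4: active resources = [6], total = 6
  t=5: active resources = [6], total = 6
  t=6: active resources = [6, 2], total = 8
  t=7: active resources = [2], total = 2
  t=8: active resources = [2], total = 2
  t=9: active resources = [2], total = 2
  t=10: active resources = [2], total = 2
  t=11: active resources = [2], total = 2
Peak resource demand = 12

12


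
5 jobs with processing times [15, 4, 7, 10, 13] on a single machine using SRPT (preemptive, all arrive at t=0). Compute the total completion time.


Since all jobs arrive at t=0, SRPT equals SPT ordering.
SPT order: [4, 7, 10, 13, 15]
Completion times:
  Job 1: p=4, C=4
  Job 2: p=7, C=11
  Job 3: p=10, C=21
  Job 4: p=13, C=34
  Job 5: p=15, C=49
Total completion time = 4 + 11 + 21 + 34 + 49 = 119

119


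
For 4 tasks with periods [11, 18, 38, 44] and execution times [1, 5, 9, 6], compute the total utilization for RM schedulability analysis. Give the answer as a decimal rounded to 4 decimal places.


Compute individual utilizations (exact fractions):
  Task 1: C/T = 1/11 (approx. 0.0909)
  Task 2: C/T = 5/18 (approx. 0.2778)
  Task 3: C/T = 9/38 (approx. 0.2368)
  Task 4: C/T = 6/44 = 3/22 (approx. 0.1364)
Total utilization U = 1/11 + 5/18 + 9/38 + 3/22 = 2791/3762
Rounded to 4 decimal places: U = 0.7419
RM (Liu & Layland) bound for 4 tasks = 0.756828; compare with U = 2791/3762 (approx. 0.741893)
U <= bound, so schedulable by RM sufficient condition.

0.7419


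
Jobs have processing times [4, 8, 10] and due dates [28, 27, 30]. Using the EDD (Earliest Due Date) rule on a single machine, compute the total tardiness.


Sort by due date (EDD order): [(8, 27), (4, 28), (10, 30)]
Compute completion times and tardiness:
  Job 1: p=8, d=27, C=8, tardiness=max(0,8-27)=0
  Job 2: p=4, d=28, C=12, tardiness=max(0,12-28)=0
  Job 3: p=10, d=30, C=22, tardiness=max(0,22-30)=0
Total tardiness = 0

0


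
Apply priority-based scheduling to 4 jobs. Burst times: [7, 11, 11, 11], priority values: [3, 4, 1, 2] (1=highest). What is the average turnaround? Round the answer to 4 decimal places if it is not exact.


Sort by priority (ascending = highest first):
Order: [(1, 11), (2, 11), (3, 7), (4, 11)]
Completion times:
  Priority 1, burst=11, C=11
  Priority 2, burst=11, C=22
  Priority 3, burst=7, C=29
  Priority 4, burst=11, C=40
Average turnaround = 102/4 = 25.5

25.5


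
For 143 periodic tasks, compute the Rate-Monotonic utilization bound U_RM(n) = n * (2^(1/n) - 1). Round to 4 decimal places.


Compute 2^(1/143) = 1.0048589497
Subtract 1: 1.0048589497 - 1 = 0.0048589497
Multiply by n: 143 * 0.0048589497 = 0.6948298071
Round to 4 dp: 0.6948

0.6948


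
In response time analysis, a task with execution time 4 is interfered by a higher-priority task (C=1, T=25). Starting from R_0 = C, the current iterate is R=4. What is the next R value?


R_next = C + ceil(R_prev / T_hp) * C_hp
ceil(4 / 25) = ceil(0.16) = 1
Interference = 1 * 1 = 1
R_next = 4 + 1 = 5

5


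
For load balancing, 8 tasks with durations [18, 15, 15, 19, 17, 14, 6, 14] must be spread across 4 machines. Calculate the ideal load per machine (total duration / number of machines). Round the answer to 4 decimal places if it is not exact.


Total processing time = 18 + 15 + 15 + 19 + 17 + 14 + 6 + 14 = 118
Number of machines = 4
Ideal balanced load = 118 / 4 = 29.5

29.5


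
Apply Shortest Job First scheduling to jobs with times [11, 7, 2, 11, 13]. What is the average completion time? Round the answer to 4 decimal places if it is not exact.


SJF order (ascending): [2, 7, 11, 11, 13]
Completion times:
  Job 1: burst=2, C=2
  Job 2: burst=7, C=9
  Job 3: burst=11, C=20
  Job 4: burst=11, C=31
  Job 5: burst=13, C=44
Average completion = 106/5 = 21.2

21.2


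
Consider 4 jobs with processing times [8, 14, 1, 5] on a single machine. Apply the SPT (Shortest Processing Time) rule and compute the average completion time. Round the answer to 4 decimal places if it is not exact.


Sort jobs by processing time (SPT order): [1, 5, 8, 14]
Compute completion times sequentially:
  Job 1: processing = 1, completes at 1
  Job 2: processing = 5, completes at 6
  Job 3: processing = 8, completes at 14
  Job 4: processing = 14, completes at 28
Sum of completion times = 49
Average completion time = 49/4 = 12.25

12.25


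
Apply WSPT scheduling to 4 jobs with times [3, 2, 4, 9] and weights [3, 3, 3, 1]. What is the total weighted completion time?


Compute p/w ratios and sort ascending (WSPT): [(2, 3), (3, 3), (4, 3), (9, 1)]
Compute weighted completion times:
  Job (p=2,w=3): C=2, w*C=3*2=6
  Job (p=3,w=3): C=5, w*C=3*5=15
  Job (p=4,w=3): C=9, w*C=3*9=27
  Job (p=9,w=1): C=18, w*C=1*18=18
Total weighted completion time = 66

66


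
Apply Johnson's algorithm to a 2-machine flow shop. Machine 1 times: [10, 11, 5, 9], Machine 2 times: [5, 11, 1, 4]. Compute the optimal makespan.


Apply Johnson's rule:
  Group 1 (a <= b): [(2, 11, 11)]
  Group 2 (a > b): [(1, 10, 5), (4, 9, 4), (3, 5, 1)]
Optimal job order: [2, 1, 4, 3]
Schedule:
  Job 2: M1 done at 11, M2 done at 22
  Job 1: M1 done at 21, M2 done at 27
  Job 4: M1 done at 30, M2 done at 34
  Job 3: M1 done at 35, M2 done at 36
Makespan = 36

36


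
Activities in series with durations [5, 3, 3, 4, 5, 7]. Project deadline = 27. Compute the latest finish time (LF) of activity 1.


LF(activity 1) = deadline - sum of successor durations
Successors: activities 2 through 6 with durations [3, 3, 4, 5, 7]
Sum of successor durations = 22
LF = 27 - 22 = 5

5


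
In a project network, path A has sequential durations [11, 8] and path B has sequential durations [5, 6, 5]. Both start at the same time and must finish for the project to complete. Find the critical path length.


Path A total = 11 + 8 = 19
Path B total = 5 + 6 + 5 = 16
Critical path = longest path = max(19, 16) = 19

19


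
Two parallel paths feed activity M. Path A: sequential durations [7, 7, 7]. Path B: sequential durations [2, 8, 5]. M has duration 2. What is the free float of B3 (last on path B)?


ES(B3) = sum of predecessors on chain B = 10
EF(B3) = ES + duration = 10 + 5 = 15
Successor of B3 is M. ES(M) = max(sum(A), sum(B)) = max(21, 15) = 21
Free float = ES(successor) - EF(current) = 21 - 15 = 6

6


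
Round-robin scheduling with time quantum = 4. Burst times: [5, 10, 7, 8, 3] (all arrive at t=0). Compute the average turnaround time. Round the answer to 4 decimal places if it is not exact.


Time quantum = 4
Execution trace:
  J1 runs 4 units, time = 4
  J2 runs 4 units, time = 8
  J3 runs 4 units, time = 12
  J4 runs 4 units, time = 16
  J5 runs 3 units, time = 19
  J1 runs 1 units, time = 20
  J2 runs 4 units, time = 24
  J3 runs 3 units, time = 27
  J4 runs 4 units, time = 31
  J2 runs 2 units, time = 33
Finish times: [20, 33, 27, 31, 19]
Average turnaround = 130/5 = 26.0

26.0


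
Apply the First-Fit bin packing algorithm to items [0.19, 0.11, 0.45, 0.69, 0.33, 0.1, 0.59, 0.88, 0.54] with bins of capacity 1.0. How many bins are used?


Place items sequentially using First-Fit:
  Item 0.19 -> new Bin 1
  Item 0.11 -> Bin 1 (now 0.3)
  Item 0.45 -> Bin 1 (now 0.75)
  Item 0.69 -> new Bin 2
  Item 0.33 -> new Bin 3
  Item 0.1 -> Bin 1 (now 0.85)
  Item 0.59 -> Bin 3 (now 0.92)
  Item 0.88 -> new Bin 4
  Item 0.54 -> new Bin 5
Total bins used = 5

5


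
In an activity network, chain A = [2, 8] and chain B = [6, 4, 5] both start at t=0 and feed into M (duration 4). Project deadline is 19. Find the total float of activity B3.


Forward pass: ES(B3) = sum of predecessors on chain B = 10
EF = ES + duration = 10 + 5 = 15
Backward pass: LF(M) = deadline = 19; LS(M) = 19 - 4 = 15
LF(B3) = LS(M) - sum(successors on chain B) = 15 - 0 = 15
LS = LF - duration = 15 - 5 = 10
Total float = LS - ES = 10 - 10 = 0

0


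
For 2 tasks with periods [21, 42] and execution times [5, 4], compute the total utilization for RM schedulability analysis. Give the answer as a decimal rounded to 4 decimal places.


Compute individual utilizations (exact fractions):
  Task 1: C/T = 5/21 (approx. 0.2381)
  Task 2: C/T = 4/42 = 2/21 (approx. 0.0952)
Total utilization U = 5/21 + 2/21 = 1/3
Rounded to 4 decimal places: U = 0.3333
RM (Liu & Layland) bound for 2 tasks = 0.828427; compare with U = 1/3 (approx. 0.333333)
U <= bound, so schedulable by RM sufficient condition.

0.3333
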